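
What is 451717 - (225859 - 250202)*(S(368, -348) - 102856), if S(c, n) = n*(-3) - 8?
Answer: -2478152543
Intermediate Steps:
S(c, n) = -8 - 3*n (S(c, n) = -3*n - 8 = -8 - 3*n)
451717 - (225859 - 250202)*(S(368, -348) - 102856) = 451717 - (225859 - 250202)*((-8 - 3*(-348)) - 102856) = 451717 - (-24343)*((-8 + 1044) - 102856) = 451717 - (-24343)*(1036 - 102856) = 451717 - (-24343)*(-101820) = 451717 - 1*2478604260 = 451717 - 2478604260 = -2478152543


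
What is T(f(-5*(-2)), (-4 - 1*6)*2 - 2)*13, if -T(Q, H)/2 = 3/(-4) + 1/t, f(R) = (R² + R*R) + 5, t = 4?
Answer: 13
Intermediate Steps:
f(R) = 5 + 2*R² (f(R) = (R² + R²) + 5 = 2*R² + 5 = 5 + 2*R²)
T(Q, H) = 1 (T(Q, H) = -2*(3/(-4) + 1/4) = -2*(3*(-¼) + 1*(¼)) = -2*(-¾ + ¼) = -2*(-½) = 1)
T(f(-5*(-2)), (-4 - 1*6)*2 - 2)*13 = 1*13 = 13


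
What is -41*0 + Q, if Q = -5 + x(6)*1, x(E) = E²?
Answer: 31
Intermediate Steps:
Q = 31 (Q = -5 + 6²*1 = -5 + 36*1 = -5 + 36 = 31)
-41*0 + Q = -41*0 + 31 = 0 + 31 = 31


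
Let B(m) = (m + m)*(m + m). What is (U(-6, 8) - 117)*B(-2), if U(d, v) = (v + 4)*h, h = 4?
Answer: -1104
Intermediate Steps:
B(m) = 4*m² (B(m) = (2*m)*(2*m) = 4*m²)
U(d, v) = 16 + 4*v (U(d, v) = (v + 4)*4 = (4 + v)*4 = 16 + 4*v)
(U(-6, 8) - 117)*B(-2) = ((16 + 4*8) - 117)*(4*(-2)²) = ((16 + 32) - 117)*(4*4) = (48 - 117)*16 = -69*16 = -1104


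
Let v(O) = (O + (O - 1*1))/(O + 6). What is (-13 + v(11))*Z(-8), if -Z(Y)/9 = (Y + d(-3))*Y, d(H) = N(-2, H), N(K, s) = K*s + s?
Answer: 72000/17 ≈ 4235.3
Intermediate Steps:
N(K, s) = s + K*s
d(H) = -H (d(H) = H*(1 - 2) = H*(-1) = -H)
Z(Y) = -9*Y*(3 + Y) (Z(Y) = -9*(Y - 1*(-3))*Y = -9*(Y + 3)*Y = -9*(3 + Y)*Y = -9*Y*(3 + Y))
v(O) = (-1 + 2*O)/(6 + O) (v(O) = (O + (O - 1))/(6 + O) = (O + (-1 + O))/(6 + O) = (-1 + 2*O)/(6 + O))
(-13 + v(11))*Z(-8) = (-13 + (-1 + 2*11)/(6 + 11))*(-9*(-8)*(3 - 8)) = (-13 + (-1 + 22)/17)*(-9*(-8)*(-5)) = (-13 + (1/17)*21)*(-360) = (-13 + 21/17)*(-360) = -200/17*(-360) = 72000/17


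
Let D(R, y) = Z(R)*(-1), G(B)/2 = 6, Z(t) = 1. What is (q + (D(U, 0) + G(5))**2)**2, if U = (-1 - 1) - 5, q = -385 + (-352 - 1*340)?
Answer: 913936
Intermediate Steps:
q = -1077 (q = -385 + (-352 - 340) = -385 - 692 = -1077)
U = -7 (U = -2 - 5 = -7)
G(B) = 12 (G(B) = 2*6 = 12)
D(R, y) = -1 (D(R, y) = 1*(-1) = -1)
(q + (D(U, 0) + G(5))**2)**2 = (-1077 + (-1 + 12)**2)**2 = (-1077 + 11**2)**2 = (-1077 + 121)**2 = (-956)**2 = 913936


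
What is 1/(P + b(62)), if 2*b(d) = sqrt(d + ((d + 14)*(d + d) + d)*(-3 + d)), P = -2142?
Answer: -1071/2224115 - sqrt(139934)/4448230 ≈ -0.00056564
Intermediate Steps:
b(d) = sqrt(d + (-3 + d)*(d + 2*d*(14 + d)))/2 (b(d) = sqrt(d + ((d + 14)*(d + d) + d)*(-3 + d))/2 = sqrt(d + ((14 + d)*(2*d) + d)*(-3 + d))/2 = sqrt(d + (2*d*(14 + d) + d)*(-3 + d))/2 = sqrt(d + (d + 2*d*(14 + d))*(-3 + d))/2 = sqrt(d + (-3 + d)*(d + 2*d*(14 + d)))/2)
1/(P + b(62)) = 1/(-2142 + sqrt(62*(-86 + 2*62**2 + 23*62))/2) = 1/(-2142 + sqrt(62*(-86 + 2*3844 + 1426))/2) = 1/(-2142 + sqrt(62*(-86 + 7688 + 1426))/2) = 1/(-2142 + sqrt(62*9028)/2) = 1/(-2142 + sqrt(559736)/2) = 1/(-2142 + (2*sqrt(139934))/2) = 1/(-2142 + sqrt(139934))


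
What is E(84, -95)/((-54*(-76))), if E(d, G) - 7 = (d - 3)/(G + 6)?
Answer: 271/182628 ≈ 0.0014839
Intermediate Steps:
E(d, G) = 7 + (-3 + d)/(6 + G) (E(d, G) = 7 + (d - 3)/(G + 6) = 7 + (-3 + d)/(6 + G))
E(84, -95)/((-54*(-76))) = ((39 + 84 + 7*(-95))/(6 - 95))/((-54*(-76))) = ((39 + 84 - 665)/(-89))/4104 = -1/89*(-542)*(1/4104) = (542/89)*(1/4104) = 271/182628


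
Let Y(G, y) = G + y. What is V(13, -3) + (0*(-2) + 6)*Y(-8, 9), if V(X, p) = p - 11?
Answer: -8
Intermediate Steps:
V(X, p) = -11 + p
V(13, -3) + (0*(-2) + 6)*Y(-8, 9) = (-11 - 3) + (0*(-2) + 6)*(-8 + 9) = -14 + (0 + 6)*1 = -14 + 6*1 = -14 + 6 = -8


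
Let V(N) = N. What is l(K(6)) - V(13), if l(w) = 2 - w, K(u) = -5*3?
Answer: 4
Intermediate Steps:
K(u) = -15
l(K(6)) - V(13) = (2 - 1*(-15)) - 1*13 = (2 + 15) - 13 = 17 - 13 = 4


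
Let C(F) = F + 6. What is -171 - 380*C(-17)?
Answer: 4009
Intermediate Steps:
C(F) = 6 + F
-171 - 380*C(-17) = -171 - 380*(6 - 17) = -171 - 380*(-11) = -171 + 4180 = 4009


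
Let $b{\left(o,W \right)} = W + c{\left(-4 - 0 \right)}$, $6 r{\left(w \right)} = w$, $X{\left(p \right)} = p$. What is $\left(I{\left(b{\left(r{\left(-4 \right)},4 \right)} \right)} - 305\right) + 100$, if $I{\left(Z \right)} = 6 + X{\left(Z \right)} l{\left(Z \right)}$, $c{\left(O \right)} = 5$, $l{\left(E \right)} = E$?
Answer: $-118$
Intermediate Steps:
$r{\left(w \right)} = \frac{w}{6}$
$b{\left(o,W \right)} = 5 + W$ ($b{\left(o,W \right)} = W + 5 = 5 + W$)
$I{\left(Z \right)} = 6 + Z^{2}$ ($I{\left(Z \right)} = 6 + Z Z = 6 + Z^{2}$)
$\left(I{\left(b{\left(r{\left(-4 \right)},4 \right)} \right)} - 305\right) + 100 = \left(\left(6 + \left(5 + 4\right)^{2}\right) - 305\right) + 100 = \left(\left(6 + 9^{2}\right) - 305\right) + 100 = \left(\left(6 + 81\right) - 305\right) + 100 = \left(87 - 305\right) + 100 = -218 + 100 = -118$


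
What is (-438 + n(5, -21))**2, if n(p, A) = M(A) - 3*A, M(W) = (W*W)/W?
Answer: 156816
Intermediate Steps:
M(W) = W (M(W) = W**2/W = W)
n(p, A) = -2*A (n(p, A) = A - 3*A = -2*A)
(-438 + n(5, -21))**2 = (-438 - 2*(-21))**2 = (-438 + 42)**2 = (-396)**2 = 156816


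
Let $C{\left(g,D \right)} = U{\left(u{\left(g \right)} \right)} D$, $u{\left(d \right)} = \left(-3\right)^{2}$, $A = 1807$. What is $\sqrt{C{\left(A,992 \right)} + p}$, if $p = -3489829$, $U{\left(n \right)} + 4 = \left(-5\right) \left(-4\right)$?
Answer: $i \sqrt{3473957} \approx 1863.9 i$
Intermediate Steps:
$u{\left(d \right)} = 9$
$U{\left(n \right)} = 16$ ($U{\left(n \right)} = -4 - -20 = -4 + 20 = 16$)
$C{\left(g,D \right)} = 16 D$
$\sqrt{C{\left(A,992 \right)} + p} = \sqrt{16 \cdot 992 - 3489829} = \sqrt{15872 - 3489829} = \sqrt{-3473957} = i \sqrt{3473957}$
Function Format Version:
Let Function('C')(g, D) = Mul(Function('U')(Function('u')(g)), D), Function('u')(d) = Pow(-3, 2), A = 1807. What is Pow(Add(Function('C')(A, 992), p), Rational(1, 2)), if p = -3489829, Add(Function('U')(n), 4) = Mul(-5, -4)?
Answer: Mul(I, Pow(3473957, Rational(1, 2))) ≈ Mul(1863.9, I)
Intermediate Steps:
Function('u')(d) = 9
Function('U')(n) = 16 (Function('U')(n) = Add(-4, Mul(-5, -4)) = Add(-4, 20) = 16)
Function('C')(g, D) = Mul(16, D)
Pow(Add(Function('C')(A, 992), p), Rational(1, 2)) = Pow(Add(Mul(16, 992), -3489829), Rational(1, 2)) = Pow(Add(15872, -3489829), Rational(1, 2)) = Pow(-3473957, Rational(1, 2)) = Mul(I, Pow(3473957, Rational(1, 2)))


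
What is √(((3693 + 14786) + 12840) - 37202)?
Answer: I*√5883 ≈ 76.701*I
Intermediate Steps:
√(((3693 + 14786) + 12840) - 37202) = √((18479 + 12840) - 37202) = √(31319 - 37202) = √(-5883) = I*√5883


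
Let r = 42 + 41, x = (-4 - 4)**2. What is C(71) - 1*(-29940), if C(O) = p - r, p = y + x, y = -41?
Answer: 29880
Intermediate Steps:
x = 64 (x = (-8)**2 = 64)
r = 83
p = 23 (p = -41 + 64 = 23)
C(O) = -60 (C(O) = 23 - 1*83 = 23 - 83 = -60)
C(71) - 1*(-29940) = -60 - 1*(-29940) = -60 + 29940 = 29880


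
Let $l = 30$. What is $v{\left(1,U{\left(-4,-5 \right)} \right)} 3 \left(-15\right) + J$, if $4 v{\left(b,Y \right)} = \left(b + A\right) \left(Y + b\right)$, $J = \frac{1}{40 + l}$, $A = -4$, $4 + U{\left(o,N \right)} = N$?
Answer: $- \frac{18899}{70} \approx -269.99$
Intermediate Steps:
$U{\left(o,N \right)} = -4 + N$
$J = \frac{1}{70}$ ($J = \frac{1}{40 + 30} = \frac{1}{70} \approx 0.014286$)
$v{\left(b,Y \right)} = \frac{\left(-4 + b\right) \left(Y + b\right)}{4}$ ($v{\left(b,Y \right)} = \frac{\left(b - 4\right) \left(Y + b\right)}{4} = \frac{\left(-4 + b\right) \left(Y + b\right)}{4}$)
$v{\left(1,U{\left(-4,-5 \right)} \right)} 3 \left(-15\right) + J = \left(- (-4 - 5) - 1 + \frac{1^{2}}{4} + \frac{1}{4} \left(-4 - 5\right) 1\right) 3 \left(-15\right) + \frac{1}{70} = \left(\left(-1\right) \left(-9\right) - 1 + \frac{1}{4} \cdot 1 + \frac{1}{4} \left(-9\right) 1\right) 3 \left(-15\right) + \frac{1}{70} = \left(9 - 1 + \frac{1}{4} - \frac{9}{4}\right) 3 \left(-15\right) + \frac{1}{70} = 6 \cdot 3 \left(-15\right) + \frac{1}{70} = 18 \left(-15\right) + \frac{1}{70} = -270 + \frac{1}{70} = - \frac{18899}{70}$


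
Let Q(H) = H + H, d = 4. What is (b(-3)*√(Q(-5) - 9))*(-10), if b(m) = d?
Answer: -40*I*√19 ≈ -174.36*I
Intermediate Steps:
b(m) = 4
Q(H) = 2*H
(b(-3)*√(Q(-5) - 9))*(-10) = (4*√(2*(-5) - 9))*(-10) = (4*√(-10 - 9))*(-10) = (4*√(-19))*(-10) = (4*(I*√19))*(-10) = (4*I*√19)*(-10) = -40*I*√19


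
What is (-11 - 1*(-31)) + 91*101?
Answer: 9211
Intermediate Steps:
(-11 - 1*(-31)) + 91*101 = (-11 + 31) + 9191 = 20 + 9191 = 9211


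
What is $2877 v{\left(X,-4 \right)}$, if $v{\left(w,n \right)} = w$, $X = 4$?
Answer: $11508$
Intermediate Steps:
$2877 v{\left(X,-4 \right)} = 2877 \cdot 4 = 11508$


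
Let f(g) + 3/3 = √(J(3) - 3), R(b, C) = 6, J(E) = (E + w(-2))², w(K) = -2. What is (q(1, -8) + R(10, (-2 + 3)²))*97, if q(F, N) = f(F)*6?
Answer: 582*I*√2 ≈ 823.07*I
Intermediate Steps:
J(E) = (-2 + E)² (J(E) = (E - 2)² = (-2 + E)²)
f(g) = -1 + I*√2 (f(g) = -1 + √((-2 + 3)² - 3) = -1 + √(1² - 3) = -1 + √(1 - 3) = -1 + √(-2) = -1 + I*√2)
q(F, N) = -6 + 6*I*√2 (q(F, N) = (-1 + I*√2)*6 = -6 + 6*I*√2)
(q(1, -8) + R(10, (-2 + 3)²))*97 = ((-6 + 6*I*√2) + 6)*97 = (6*I*√2)*97 = 582*I*√2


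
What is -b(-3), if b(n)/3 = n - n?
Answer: 0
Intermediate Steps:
b(n) = 0 (b(n) = 3*(n - n) = 3*0 = 0)
-b(-3) = -1*0 = 0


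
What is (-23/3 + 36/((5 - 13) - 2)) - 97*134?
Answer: -195139/15 ≈ -13009.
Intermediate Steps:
(-23/3 + 36/((5 - 13) - 2)) - 97*134 = (-23*⅓ + 36/(-8 - 2)) - 12998 = (-23/3 + 36/(-10)) - 12998 = (-23/3 + 36*(-⅒)) - 12998 = (-23/3 - 18/5) - 12998 = -169/15 - 12998 = -195139/15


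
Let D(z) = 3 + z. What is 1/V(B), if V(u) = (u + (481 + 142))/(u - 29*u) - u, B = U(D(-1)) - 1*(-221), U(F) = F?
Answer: -3122/696629 ≈ -0.0044816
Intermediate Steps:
B = 223 (B = (3 - 1) - 1*(-221) = 2 + 221 = 223)
V(u) = -u - (623 + u)/(28*u) (V(u) = (u + 623)/((-28*u)) - u = (623 + u)*(-1/(28*u)) - u = -(623 + u)/(28*u) - u = -u - (623 + u)/(28*u))
1/V(B) = 1/(-1/28 - 1*223 - 89/4/223) = 1/(-1/28 - 223 - 89/4*1/223) = 1/(-1/28 - 223 - 89/892) = 1/(-696629/3122) = -3122/696629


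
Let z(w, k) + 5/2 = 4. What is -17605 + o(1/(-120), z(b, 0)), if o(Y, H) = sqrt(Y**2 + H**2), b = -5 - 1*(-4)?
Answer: -17605 + sqrt(32401)/120 ≈ -17604.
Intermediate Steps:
b = -1 (b = -5 + 4 = -1)
z(w, k) = 3/2 (z(w, k) = -5/2 + 4 = 3/2)
o(Y, H) = sqrt(H**2 + Y**2)
-17605 + o(1/(-120), z(b, 0)) = -17605 + sqrt((3/2)**2 + (1/(-120))**2) = -17605 + sqrt(9/4 + (-1/120)**2) = -17605 + sqrt(9/4 + 1/14400) = -17605 + sqrt(32401/14400) = -17605 + sqrt(32401)/120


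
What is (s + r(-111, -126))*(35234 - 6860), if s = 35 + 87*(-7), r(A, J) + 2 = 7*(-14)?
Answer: -19124076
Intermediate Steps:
r(A, J) = -100 (r(A, J) = -2 + 7*(-14) = -2 - 98 = -100)
s = -574 (s = 35 - 609 = -574)
(s + r(-111, -126))*(35234 - 6860) = (-574 - 100)*(35234 - 6860) = -674*28374 = -19124076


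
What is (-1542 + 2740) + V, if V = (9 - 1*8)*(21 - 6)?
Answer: 1213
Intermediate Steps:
V = 15 (V = (9 - 8)*15 = 1*15 = 15)
(-1542 + 2740) + V = (-1542 + 2740) + 15 = 1198 + 15 = 1213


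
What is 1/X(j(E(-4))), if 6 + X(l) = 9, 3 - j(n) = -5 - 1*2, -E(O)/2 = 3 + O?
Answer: 1/3 ≈ 0.33333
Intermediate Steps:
E(O) = -6 - 2*O (E(O) = -2*(3 + O) = -6 - 2*O)
j(n) = 10 (j(n) = 3 - (-5 - 1*2) = 3 - (-5 - 2) = 3 - 1*(-7) = 3 + 7 = 10)
X(l) = 3 (X(l) = -6 + 9 = 3)
1/X(j(E(-4))) = 1/3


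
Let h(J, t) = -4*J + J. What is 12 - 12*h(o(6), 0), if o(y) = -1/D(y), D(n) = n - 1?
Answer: 24/5 ≈ 4.8000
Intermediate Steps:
D(n) = -1 + n
o(y) = -1/(-1 + y)
h(J, t) = -3*J
12 - 12*h(o(6), 0) = 12 - (-36)*(-1/(-1 + 6)) = 12 - (-36)*(-1/5) = 12 - (-36)*(-1*⅕) = 12 - (-36)*(-1)/5 = 12 - 12*⅗ = 12 - 36/5 = 24/5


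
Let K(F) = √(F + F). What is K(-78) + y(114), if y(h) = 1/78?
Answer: 1/78 + 2*I*√39 ≈ 0.012821 + 12.49*I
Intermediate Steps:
K(F) = √2*√F (K(F) = √(2*F) = √2*√F)
y(h) = 1/78
K(-78) + y(114) = √2*√(-78) + 1/78 = √2*(I*√78) + 1/78 = 2*I*√39 + 1/78 = 1/78 + 2*I*√39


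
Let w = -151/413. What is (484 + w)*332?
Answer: 66314012/413 ≈ 1.6057e+5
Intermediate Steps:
w = -151/413 (w = -151*1/413 = -151/413 ≈ -0.36562)
(484 + w)*332 = (484 - 151/413)*332 = (199741/413)*332 = 66314012/413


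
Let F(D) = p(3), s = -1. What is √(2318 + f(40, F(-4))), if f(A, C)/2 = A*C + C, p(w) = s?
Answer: 2*√559 ≈ 47.286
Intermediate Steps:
p(w) = -1
F(D) = -1
f(A, C) = 2*C + 2*A*C (f(A, C) = 2*(A*C + C) = 2*(C + A*C) = 2*C + 2*A*C)
√(2318 + f(40, F(-4))) = √(2318 + 2*(-1)*(1 + 40)) = √(2318 + 2*(-1)*41) = √(2318 - 82) = √2236 = 2*√559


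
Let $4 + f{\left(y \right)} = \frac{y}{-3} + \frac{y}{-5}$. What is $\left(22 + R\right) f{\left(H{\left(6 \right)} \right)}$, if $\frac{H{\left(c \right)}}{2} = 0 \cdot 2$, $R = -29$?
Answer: $28$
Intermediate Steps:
$H{\left(c \right)} = 0$ ($H{\left(c \right)} = 2 \cdot 0 \cdot 2 = 2 \cdot 0 = 0$)
$f{\left(y \right)} = -4 - \frac{8 y}{15}$ ($f{\left(y \right)} = -4 + \left(\frac{y}{-3} + \frac{y}{-5}\right) = -4 + \left(y \left(- \frac{1}{3}\right) + y \left(- \frac{1}{5}\right)\right) = -4 - \frac{8 y}{15}$)
$\left(22 + R\right) f{\left(H{\left(6 \right)} \right)} = \left(22 - 29\right) \left(-4 - 0\right) = - 7 \left(-4 + 0\right) = \left(-7\right) \left(-4\right) = 28$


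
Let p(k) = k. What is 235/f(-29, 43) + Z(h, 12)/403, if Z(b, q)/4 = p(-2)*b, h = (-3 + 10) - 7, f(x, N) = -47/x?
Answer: 145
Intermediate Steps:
h = 0 (h = 7 - 7 = 0)
Z(b, q) = -8*b (Z(b, q) = 4*(-2*b) = -8*b)
235/f(-29, 43) + Z(h, 12)/403 = 235/((-47/(-29))) - 8*0/403 = 235/((-47*(-1/29))) + 0*(1/403) = 235/(47/29) + 0 = 235*(29/47) + 0 = 145 + 0 = 145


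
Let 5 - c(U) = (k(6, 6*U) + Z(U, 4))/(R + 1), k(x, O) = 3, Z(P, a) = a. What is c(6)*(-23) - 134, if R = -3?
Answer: -659/2 ≈ -329.50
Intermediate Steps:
c(U) = 17/2 (c(U) = 5 - (3 + 4)/(-3 + 1) = 5 - 7/(-2) = 5 - 7*(-1)/2 = 5 - 1*(-7/2) = 5 + 7/2 = 17/2)
c(6)*(-23) - 134 = (17/2)*(-23) - 134 = -391/2 - 134 = -659/2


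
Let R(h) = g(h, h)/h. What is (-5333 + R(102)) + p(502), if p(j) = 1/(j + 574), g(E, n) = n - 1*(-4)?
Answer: -292596629/54876 ≈ -5332.0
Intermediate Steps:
g(E, n) = 4 + n (g(E, n) = n + 4 = 4 + n)
R(h) = (4 + h)/h
p(j) = 1/(574 + j)
(-5333 + R(102)) + p(502) = (-5333 + (4 + 102)/102) + 1/(574 + 502) = (-5333 + (1/102)*106) + 1/1076 = (-5333 + 53/51) + 1/1076 = -271930/51 + 1/1076 = -292596629/54876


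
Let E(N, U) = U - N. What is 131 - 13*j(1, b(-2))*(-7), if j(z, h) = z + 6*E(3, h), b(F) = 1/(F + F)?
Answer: -3105/2 ≈ -1552.5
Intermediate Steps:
b(F) = 1/(2*F)
j(z, h) = -18 + z + 6*h (j(z, h) = z + 6*(h - 1*3) = z + 6*(h - 3) = z + 6*(-3 + h) = z + (-18 + 6*h) = -18 + z + 6*h)
131 - 13*j(1, b(-2))*(-7) = 131 - 13*(-18 + 1 + 6*((½)/(-2)))*(-7) = 131 - 13*(-18 + 1 + 6*((½)*(-½)))*(-7) = 131 - 13*(-18 + 1 + 6*(-¼))*(-7) = 131 - 13*(-18 + 1 - 3/2)*(-7) = 131 - (-481)*(-7)/2 = 131 - 13*259/2 = 131 - 3367/2 = -3105/2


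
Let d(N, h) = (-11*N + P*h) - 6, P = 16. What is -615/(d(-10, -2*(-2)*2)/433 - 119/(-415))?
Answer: -36837475/49269 ≈ -747.68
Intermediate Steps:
d(N, h) = -6 - 11*N + 16*h (d(N, h) = (-11*N + 16*h) - 6 = -6 - 11*N + 16*h)
-615/(d(-10, -2*(-2)*2)/433 - 119/(-415)) = -615/((-6 - 11*(-10) + 16*(-2*(-2)*2))/433 - 119/(-415)) = -615/((-6 + 110 + 16*(4*2))*(1/433) - 119*(-1/415)) = -615/((-6 + 110 + 16*8)*(1/433) + 119/415) = -615/((-6 + 110 + 128)*(1/433) + 119/415) = -615/(232*(1/433) + 119/415) = -615/(232/433 + 119/415) = -615/147807/179695 = -615*179695/147807 = -36837475/49269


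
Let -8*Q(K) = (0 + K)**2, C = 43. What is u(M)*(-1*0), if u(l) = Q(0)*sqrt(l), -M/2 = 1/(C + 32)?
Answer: 0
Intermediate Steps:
Q(K) = -K**2/8 (Q(K) = -(0 + K)**2/8 = -K**2/8)
M = -2/75 (M = -2/(43 + 32) = -2/75 ≈ -0.026667)
u(l) = 0 (u(l) = (-1/8*0**2)*sqrt(l) = (-1/8*0)*sqrt(l) = 0*sqrt(l) = 0)
u(M)*(-1*0) = 0*(-1*0) = 0*0 = 0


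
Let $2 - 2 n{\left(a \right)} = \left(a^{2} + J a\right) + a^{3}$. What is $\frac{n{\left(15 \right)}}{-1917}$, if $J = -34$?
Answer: $\frac{1544}{1917} \approx 0.80542$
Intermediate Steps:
$n{\left(a \right)} = 1 + 17 a - \frac{a^{2}}{2} - \frac{a^{3}}{2}$ ($n{\left(a \right)} = 1 - \frac{\left(a^{2} - 34 a\right) + a^{3}}{2} = 1 - \frac{a^{2} + a^{3} - 34 a}{2} = 1 - \left(\frac{a^{2}}{2} + \frac{a^{3}}{2} - 17 a\right) = 1 + 17 a - \frac{a^{2}}{2} - \frac{a^{3}}{2}$)
$\frac{n{\left(15 \right)}}{-1917} = \frac{1 + 17 \cdot 15 - \frac{15^{2}}{2} - \frac{15^{3}}{2}}{-1917} = \left(1 + 255 - \frac{225}{2} - \frac{3375}{2}\right) \left(- \frac{1}{1917}\right) = \left(-1544\right) \left(- \frac{1}{1917}\right) = \frac{1544}{1917}$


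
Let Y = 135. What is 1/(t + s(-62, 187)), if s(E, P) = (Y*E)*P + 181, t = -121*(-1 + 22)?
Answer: -1/1567550 ≈ -6.3794e-7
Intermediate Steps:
t = -2541 (t = -121*21 = -2541)
s(E, P) = 181 + 135*E*P (s(E, P) = (135*E)*P + 181 = 135*E*P + 181 = 181 + 135*E*P)
1/(t + s(-62, 187)) = 1/(-2541 + (181 + 135*(-62)*187)) = 1/(-2541 + (181 - 1565190)) = 1/(-2541 - 1565009) = 1/(-1567550) = -1/1567550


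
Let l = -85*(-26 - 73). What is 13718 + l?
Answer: 22133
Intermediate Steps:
l = 8415 (l = -85*(-99) = 8415)
13718 + l = 13718 + 8415 = 22133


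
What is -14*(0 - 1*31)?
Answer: 434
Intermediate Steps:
-14*(0 - 1*31) = -14*(0 - 31) = -14*(-31) = 434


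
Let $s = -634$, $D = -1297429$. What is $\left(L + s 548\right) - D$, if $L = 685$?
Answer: $950682$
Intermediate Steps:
$\left(L + s 548\right) - D = \left(685 - 347432\right) - -1297429 = \left(685 - 347432\right) + 1297429 = -346747 + 1297429 = 950682$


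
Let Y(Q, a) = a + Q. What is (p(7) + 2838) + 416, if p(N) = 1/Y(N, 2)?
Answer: 29287/9 ≈ 3254.1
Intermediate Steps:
Y(Q, a) = Q + a
p(N) = 1/(2 + N) (p(N) = 1/(N + 2) = 1/(2 + N))
(p(7) + 2838) + 416 = (1/(2 + 7) + 2838) + 416 = (1/9 + 2838) + 416 = 25543/9 + 416 = 29287/9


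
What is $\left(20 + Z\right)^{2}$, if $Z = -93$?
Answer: $5329$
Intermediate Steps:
$\left(20 + Z\right)^{2} = \left(20 - 93\right)^{2} = \left(-73\right)^{2} = 5329$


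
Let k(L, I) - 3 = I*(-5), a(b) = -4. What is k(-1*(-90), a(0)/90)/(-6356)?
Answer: -29/57204 ≈ -0.00050696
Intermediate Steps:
k(L, I) = 3 - 5*I (k(L, I) = 3 + I*(-5) = 3 - 5*I)
k(-1*(-90), a(0)/90)/(-6356) = (3 - (-20)/90)/(-6356) = (3 - (-20)/90)*(-1/6356) = (3 - 5*(-2/45))*(-1/6356) = (3 + 2/9)*(-1/6356) = (29/9)*(-1/6356) = -29/57204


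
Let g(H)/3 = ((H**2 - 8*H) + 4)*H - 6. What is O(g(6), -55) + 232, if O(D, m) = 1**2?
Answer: 233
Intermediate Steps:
g(H) = -18 + 3*H*(4 + H**2 - 8*H) (g(H) = 3*(((H**2 - 8*H) + 4)*H - 6) = 3*((4 + H**2 - 8*H)*H - 6) = 3*(H*(4 + H**2 - 8*H) - 6) = 3*(-6 + H*(4 + H**2 - 8*H)) = -18 + 3*H*(4 + H**2 - 8*H))
O(D, m) = 1
O(g(6), -55) + 232 = 1 + 232 = 233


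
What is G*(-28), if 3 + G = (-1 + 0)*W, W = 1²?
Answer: 112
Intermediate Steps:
W = 1
G = -4 (G = -3 + (-1 + 0)*1 = -3 - 1*1 = -3 - 1 = -4)
G*(-28) = -4*(-28) = 112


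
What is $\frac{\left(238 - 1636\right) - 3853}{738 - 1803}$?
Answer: $\frac{5251}{1065} \approx 4.9305$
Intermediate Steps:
$\frac{\left(238 - 1636\right) - 3853}{738 - 1803} = \frac{-1398 - 3853}{-1065} = \left(-5251\right) \left(- \frac{1}{1065}\right) = \frac{5251}{1065}$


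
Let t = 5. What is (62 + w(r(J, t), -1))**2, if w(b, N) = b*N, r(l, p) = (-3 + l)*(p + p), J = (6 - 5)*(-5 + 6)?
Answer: 6724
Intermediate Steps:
J = 1 (J = 1*1 = 1)
r(l, p) = 2*p*(-3 + l) (r(l, p) = (-3 + l)*(2*p) = 2*p*(-3 + l))
w(b, N) = N*b
(62 + w(r(J, t), -1))**2 = (62 - 2*5*(-3 + 1))**2 = (62 - 2*5*(-2))**2 = (62 - 1*(-20))**2 = (62 + 20)**2 = 82**2 = 6724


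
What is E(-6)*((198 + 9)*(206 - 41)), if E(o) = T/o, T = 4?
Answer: -22770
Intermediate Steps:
E(o) = 4/o
E(-6)*((198 + 9)*(206 - 41)) = (4/(-6))*((198 + 9)*(206 - 41)) = (4*(-⅙))*(207*165) = -⅔*34155 = -22770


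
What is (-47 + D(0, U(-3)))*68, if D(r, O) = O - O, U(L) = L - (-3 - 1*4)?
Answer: -3196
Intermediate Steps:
U(L) = 7 + L (U(L) = L - (-3 - 4) = L - 1*(-7) = L + 7 = 7 + L)
D(r, O) = 0
(-47 + D(0, U(-3)))*68 = (-47 + 0)*68 = -47*68 = -3196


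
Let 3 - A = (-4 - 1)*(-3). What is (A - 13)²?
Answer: 625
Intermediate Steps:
A = -12 (A = 3 - (-4 - 1)*(-3) = 3 - (-5)*(-3) = 3 - 1*15 = 3 - 15 = -12)
(A - 13)² = (-12 - 13)² = (-25)² = 625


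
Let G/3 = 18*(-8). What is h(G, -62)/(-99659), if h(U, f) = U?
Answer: 432/99659 ≈ 0.0043348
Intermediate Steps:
G = -432 (G = 3*(18*(-8)) = 3*(-144) = -432)
h(G, -62)/(-99659) = -432/(-99659) = -432*(-1/99659) = 432/99659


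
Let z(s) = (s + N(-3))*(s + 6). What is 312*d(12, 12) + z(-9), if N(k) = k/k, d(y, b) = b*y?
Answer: 44952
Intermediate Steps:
N(k) = 1
z(s) = (1 + s)*(6 + s) (z(s) = (s + 1)*(s + 6) = (1 + s)*(6 + s))
312*d(12, 12) + z(-9) = 312*(12*12) + (6 + (-9)² + 7*(-9)) = 312*144 + (6 + 81 - 63) = 44928 + 24 = 44952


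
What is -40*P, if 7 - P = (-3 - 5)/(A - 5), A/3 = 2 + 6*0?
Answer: -600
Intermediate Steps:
A = 6 (A = 3*(2 + 6*0) = 3*(2 + 0) = 3*2 = 6)
P = 15 (P = 7 - (-3 - 5)/(6 - 5) = 7 - (-8)/1 = 7 - (-8) = 7 - 1*(-8) = 7 + 8 = 15)
-40*P = -40*15 = -600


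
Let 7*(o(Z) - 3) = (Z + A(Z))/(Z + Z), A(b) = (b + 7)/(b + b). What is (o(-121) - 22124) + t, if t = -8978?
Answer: -3187235921/102487 ≈ -31099.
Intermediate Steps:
A(b) = (7 + b)/(2*b) (A(b) = (7 + b)/((2*b)) = (7 + b)*(1/(2*b)) = (7 + b)/(2*b))
o(Z) = 3 + (Z + (7 + Z)/(2*Z))/(14*Z) (o(Z) = 3 + ((Z + (7 + Z)/(2*Z))/(Z + Z))/7 = 3 + ((Z + (7 + Z)/(2*Z))/((2*Z)))/7 = 3 + ((Z + (7 + Z)/(2*Z))*(1/(2*Z)))/7 = 3 + ((Z + (7 + Z)/(2*Z))/(2*Z))/7 = 3 + (Z + (7 + Z)/(2*Z))/(14*Z))
(o(-121) - 22124) + t = ((1/28)*(7 - 121 + 86*(-121)²)/(-121)² - 22124) - 8978 = ((1/28)*(1/14641)*(7 - 121 + 86*14641) - 22124) - 8978 = ((1/28)*(1/14641)*(7 - 121 + 1259126) - 22124) - 8978 = ((1/28)*(1/14641)*1259012 - 22124) - 8978 = (314753/102487 - 22124) - 8978 = -2267107635/102487 - 8978 = -3187235921/102487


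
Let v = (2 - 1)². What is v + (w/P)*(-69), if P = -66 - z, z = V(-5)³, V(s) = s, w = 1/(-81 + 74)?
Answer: 482/413 ≈ 1.1671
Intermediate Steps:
w = -⅐ (w = 1/(-7) = -⅐ ≈ -0.14286)
z = -125 (z = (-5)³ = -125)
P = 59 (P = -66 - 1*(-125) = -66 + 125 = 59)
v = 1 (v = 1² = 1)
v + (w/P)*(-69) = 1 - ⅐/59*(-69) = 1 - ⅐*1/59*(-69) = 1 - 1/413*(-69) = 1 + 69/413 = 482/413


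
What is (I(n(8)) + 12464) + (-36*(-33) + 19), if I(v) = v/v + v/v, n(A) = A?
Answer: 13673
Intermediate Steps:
I(v) = 2 (I(v) = 1 + 1 = 2)
(I(n(8)) + 12464) + (-36*(-33) + 19) = (2 + 12464) + (-36*(-33) + 19) = 12466 + (1188 + 19) = 12466 + 1207 = 13673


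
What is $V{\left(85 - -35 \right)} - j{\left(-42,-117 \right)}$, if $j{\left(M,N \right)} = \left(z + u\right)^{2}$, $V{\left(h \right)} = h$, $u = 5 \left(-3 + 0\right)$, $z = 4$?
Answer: $-1$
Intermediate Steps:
$u = -15$ ($u = 5 \left(-3\right) = -15$)
$j{\left(M,N \right)} = 121$ ($j{\left(M,N \right)} = \left(4 - 15\right)^{2} = \left(-11\right)^{2} = 121$)
$V{\left(85 - -35 \right)} - j{\left(-42,-117 \right)} = \left(85 - -35\right) - 121 = \left(85 + 35\right) - 121 = 120 - 121 = -1$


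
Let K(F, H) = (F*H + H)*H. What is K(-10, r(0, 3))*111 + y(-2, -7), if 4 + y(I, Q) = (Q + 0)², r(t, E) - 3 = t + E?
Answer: -35919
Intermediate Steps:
r(t, E) = 3 + E + t (r(t, E) = 3 + (t + E) = 3 + (E + t) = 3 + E + t)
y(I, Q) = -4 + Q² (y(I, Q) = -4 + (Q + 0)² = -4 + Q²)
K(F, H) = H*(H + F*H) (K(F, H) = (H + F*H)*H = H*(H + F*H))
K(-10, r(0, 3))*111 + y(-2, -7) = ((3 + 3 + 0)²*(1 - 10))*111 + (-4 + (-7)²) = (6²*(-9))*111 + (-4 + 49) = (36*(-9))*111 + 45 = -324*111 + 45 = -35964 + 45 = -35919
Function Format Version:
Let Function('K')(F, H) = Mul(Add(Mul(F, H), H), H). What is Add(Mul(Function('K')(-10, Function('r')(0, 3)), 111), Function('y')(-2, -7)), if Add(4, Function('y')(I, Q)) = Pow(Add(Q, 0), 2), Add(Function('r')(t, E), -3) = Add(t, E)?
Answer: -35919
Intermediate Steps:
Function('r')(t, E) = Add(3, E, t) (Function('r')(t, E) = Add(3, Add(t, E)) = Add(3, Add(E, t)) = Add(3, E, t))
Function('y')(I, Q) = Add(-4, Pow(Q, 2)) (Function('y')(I, Q) = Add(-4, Pow(Add(Q, 0), 2)) = Add(-4, Pow(Q, 2)))
Function('K')(F, H) = Mul(H, Add(H, Mul(F, H))) (Function('K')(F, H) = Mul(Add(H, Mul(F, H)), H) = Mul(H, Add(H, Mul(F, H))))
Add(Mul(Function('K')(-10, Function('r')(0, 3)), 111), Function('y')(-2, -7)) = Add(Mul(Mul(Pow(Add(3, 3, 0), 2), Add(1, -10)), 111), Add(-4, Pow(-7, 2))) = Add(Mul(Mul(Pow(6, 2), -9), 111), Add(-4, 49)) = Add(Mul(Mul(36, -9), 111), 45) = Add(Mul(-324, 111), 45) = Add(-35964, 45) = -35919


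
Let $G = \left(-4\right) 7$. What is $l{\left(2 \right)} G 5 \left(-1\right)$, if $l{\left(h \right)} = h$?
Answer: $280$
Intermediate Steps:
$G = -28$
$l{\left(2 \right)} G 5 \left(-1\right) = 2 \left(-28\right) 5 \left(-1\right) = \left(-56\right) \left(-5\right) = 280$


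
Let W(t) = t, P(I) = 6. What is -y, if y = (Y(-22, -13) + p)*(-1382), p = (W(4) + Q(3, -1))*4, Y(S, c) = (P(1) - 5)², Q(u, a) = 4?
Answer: 45606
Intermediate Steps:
Y(S, c) = 1 (Y(S, c) = (6 - 5)² = 1² = 1)
p = 32 (p = (4 + 4)*4 = 8*4 = 32)
y = -45606 (y = (1 + 32)*(-1382) = 33*(-1382) = -45606)
-y = -1*(-45606) = 45606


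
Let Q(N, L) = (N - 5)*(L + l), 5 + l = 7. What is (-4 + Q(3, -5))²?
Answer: 4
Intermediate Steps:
l = 2 (l = -5 + 7 = 2)
Q(N, L) = (-5 + N)*(2 + L) (Q(N, L) = (N - 5)*(L + 2) = (-5 + N)*(2 + L))
(-4 + Q(3, -5))² = (-4 + (-10 - 5*(-5) + 2*3 - 5*3))² = (-4 + (-10 + 25 + 6 - 15))² = (-4 + 6)² = 2² = 4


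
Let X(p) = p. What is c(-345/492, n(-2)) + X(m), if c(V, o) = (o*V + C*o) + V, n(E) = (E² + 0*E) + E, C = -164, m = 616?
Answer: 46887/164 ≈ 285.90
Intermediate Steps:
n(E) = E + E² (n(E) = (E² + 0) + E = E² + E = E + E²)
c(V, o) = V - 164*o + V*o (c(V, o) = (o*V - 164*o) + V = (V*o - 164*o) + V = (-164*o + V*o) + V = V - 164*o + V*o)
c(-345/492, n(-2)) + X(m) = (-345/492 - (-328)*(1 - 2) + (-345/492)*(-2*(1 - 2))) + 616 = (-345*1/492 - (-328)*(-1) + (-345*1/492)*(-2*(-1))) + 616 = (-115/164 - 164*2 - 115/164*2) + 616 = (-115/164 - 328 - 115/82) + 616 = -54137/164 + 616 = 46887/164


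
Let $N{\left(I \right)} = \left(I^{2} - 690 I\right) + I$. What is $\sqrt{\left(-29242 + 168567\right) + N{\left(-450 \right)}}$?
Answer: $25 \sqrt{1043} \approx 807.39$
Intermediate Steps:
$N{\left(I \right)} = I^{2} - 689 I$
$\sqrt{\left(-29242 + 168567\right) + N{\left(-450 \right)}} = \sqrt{\left(-29242 + 168567\right) - 450 \left(-689 - 450\right)} = \sqrt{139325 - -512550} = \sqrt{139325 + 512550} = \sqrt{651875} = 25 \sqrt{1043}$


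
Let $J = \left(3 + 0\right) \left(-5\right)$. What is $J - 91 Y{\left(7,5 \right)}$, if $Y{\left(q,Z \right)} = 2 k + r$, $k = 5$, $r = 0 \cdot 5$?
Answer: $-925$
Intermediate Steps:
$r = 0$
$J = -15$ ($J = 3 \left(-5\right) = -15$)
$Y{\left(q,Z \right)} = 10$ ($Y{\left(q,Z \right)} = 2 \cdot 5 + 0 = 10 + 0 = 10$)
$J - 91 Y{\left(7,5 \right)} = -15 - 910 = -925$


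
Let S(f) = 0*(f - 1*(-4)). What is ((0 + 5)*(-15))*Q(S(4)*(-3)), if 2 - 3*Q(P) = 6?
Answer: 100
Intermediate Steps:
S(f) = 0 (S(f) = 0*(f + 4) = 0*(4 + f) = 0)
Q(P) = -4/3 (Q(P) = ⅔ - ⅓*6 = ⅔ - 2 = -4/3)
((0 + 5)*(-15))*Q(S(4)*(-3)) = ((0 + 5)*(-15))*(-4/3) = (5*(-15))*(-4/3) = -75*(-4/3) = 100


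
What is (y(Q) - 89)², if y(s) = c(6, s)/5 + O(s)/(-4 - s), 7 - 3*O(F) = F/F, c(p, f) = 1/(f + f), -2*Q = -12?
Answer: 28633201/3600 ≈ 7953.7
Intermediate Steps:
Q = 6 (Q = -½*(-12) = 6)
c(p, f) = 1/(2*f)
O(F) = 2 (O(F) = 7/3 - F/(3*F) = 7/3 - ⅓*1 = 7/3 - ⅓ = 2)
y(s) = 2/(-4 - s) + 1/(10*s) (y(s) = (1/(2*s))/5 + 2/(-4 - s) = (1/(2*s))*(⅕) + 2/(-4 - s) = 1/(10*s) + 2/(-4 - s) = 2/(-4 - s) + 1/(10*s))
(y(Q) - 89)² = ((⅒)*(4 - 19*6)/(6*(4 + 6)) - 89)² = ((⅒)*(⅙)*(4 - 114)/10 - 89)² = ((⅒)*(⅙)*(⅒)*(-110) - 89)² = (-11/60 - 89)² = (-5351/60)² = 28633201/3600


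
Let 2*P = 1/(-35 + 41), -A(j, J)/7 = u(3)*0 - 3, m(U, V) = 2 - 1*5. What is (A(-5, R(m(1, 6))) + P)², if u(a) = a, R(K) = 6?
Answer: 64009/144 ≈ 444.51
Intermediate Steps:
m(U, V) = -3 (m(U, V) = 2 - 5 = -3)
A(j, J) = 21 (A(j, J) = -7*(3*0 - 3) = -7*(0 - 3) = -7*(-3) = 21)
P = 1/12 (P = 1/(2*(-35 + 41)) = (½)/6 = (½)*(⅙) = 1/12 ≈ 0.083333)
(A(-5, R(m(1, 6))) + P)² = (21 + 1/12)² = (253/12)² = 64009/144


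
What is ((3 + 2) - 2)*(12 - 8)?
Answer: 12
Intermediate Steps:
((3 + 2) - 2)*(12 - 8) = (5 - 2)*4 = 3*4 = 12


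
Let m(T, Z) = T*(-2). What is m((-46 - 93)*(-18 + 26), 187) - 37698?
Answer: -35474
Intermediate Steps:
m(T, Z) = -2*T
m((-46 - 93)*(-18 + 26), 187) - 37698 = -2*(-46 - 93)*(-18 + 26) - 37698 = -(-278)*8 - 37698 = -2*(-1112) - 37698 = 2224 - 37698 = -35474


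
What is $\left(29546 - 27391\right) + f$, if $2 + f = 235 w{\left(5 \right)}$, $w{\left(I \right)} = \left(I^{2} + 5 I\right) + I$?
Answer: $15078$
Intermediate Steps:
$w{\left(I \right)} = I^{2} + 6 I$
$f = 12923$ ($f = -2 + 235 \cdot 5 \left(6 + 5\right) = -2 + 235 \cdot 5 \cdot 11 = -2 + 235 \cdot 55 = -2 + 12925 = 12923$)
$\left(29546 - 27391\right) + f = \left(29546 - 27391\right) + 12923 = 2155 + 12923 = 15078$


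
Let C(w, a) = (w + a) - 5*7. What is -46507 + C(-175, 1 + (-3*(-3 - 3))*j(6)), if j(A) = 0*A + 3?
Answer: -46662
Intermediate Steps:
j(A) = 3 (j(A) = 0 + 3 = 3)
C(w, a) = -35 + a + w (C(w, a) = (a + w) - 35 = -35 + a + w)
-46507 + C(-175, 1 + (-3*(-3 - 3))*j(6)) = -46507 + (-35 + (1 - 3*(-3 - 3)*3) - 175) = -46507 + (-35 + (1 - 3*(-6)*3) - 175) = -46507 + (-35 + (1 + 18*3) - 175) = -46507 + (-35 + (1 + 54) - 175) = -46507 + (-35 + 55 - 175) = -46507 - 155 = -46662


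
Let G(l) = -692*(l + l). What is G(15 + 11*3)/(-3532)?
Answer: 16608/883 ≈ 18.809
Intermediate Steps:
G(l) = -1384*l
G(15 + 11*3)/(-3532) = -1384*(15 + 11*3)/(-3532) = -1384*(15 + 33)*(-1/3532) = -1384*48*(-1/3532) = -66432*(-1/3532) = 16608/883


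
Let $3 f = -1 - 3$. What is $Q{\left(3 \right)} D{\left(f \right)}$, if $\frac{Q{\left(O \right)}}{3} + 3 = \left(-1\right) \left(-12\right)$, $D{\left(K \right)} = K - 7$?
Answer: $-225$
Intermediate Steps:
$f = - \frac{4}{3}$ ($f = \frac{-1 - 3}{3} = \frac{1}{3} \left(-4\right) = - \frac{4}{3} \approx -1.3333$)
$D{\left(K \right)} = -7 + K$ ($D{\left(K \right)} = K - 7 = -7 + K$)
$Q{\left(O \right)} = 27$ ($Q{\left(O \right)} = -9 + 3 \left(\left(-1\right) \left(-12\right)\right) = -9 + 3 \cdot 12 = -9 + 36 = 27$)
$Q{\left(3 \right)} D{\left(f \right)} = 27 \left(-7 - \frac{4}{3}\right) = 27 \left(- \frac{25}{3}\right) = -225$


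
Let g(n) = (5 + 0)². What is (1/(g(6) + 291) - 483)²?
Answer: 23295001129/99856 ≈ 2.3329e+5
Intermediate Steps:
g(n) = 25 (g(n) = 5² = 25)
(1/(g(6) + 291) - 483)² = (1/(25 + 291) - 483)² = (1/316 - 483)² = (-152627/316)² = 23295001129/99856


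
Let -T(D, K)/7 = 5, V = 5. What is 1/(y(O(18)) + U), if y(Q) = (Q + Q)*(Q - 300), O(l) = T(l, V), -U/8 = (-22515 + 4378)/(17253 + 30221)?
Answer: 3391/79529314 ≈ 4.2638e-5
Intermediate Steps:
T(D, K) = -35 (T(D, K) = -7*5 = -35)
U = 10364/3391 (U = -8*(-22515 + 4378)/(17253 + 30221) = -(-145096)/47474 = -8*(-2591/6782) = 10364/3391 ≈ 3.0563)
O(l) = -35
y(Q) = 2*Q*(-300 + Q) (y(Q) = (2*Q)*(-300 + Q) = 2*Q*(-300 + Q))
1/(y(O(18)) + U) = 1/(2*(-35)*(-300 - 35) + 10364/3391) = 1/(2*(-35)*(-335) + 10364/3391) = 1/(23450 + 10364/3391) = 1/(79529314/3391) = 3391/79529314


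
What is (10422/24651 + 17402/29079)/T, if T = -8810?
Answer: -2711252/23389780887 ≈ -0.00011592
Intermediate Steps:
(10422/24651 + 17402/29079)/T = (10422/24651 + 17402/29079)/(-8810) = (10422*(1/24651) + 17402*(1/29079))*(-1/8810) = (386/913 + 17402/29079)*(-1/8810) = (27112520/26549127)*(-1/8810) = -2711252/23389780887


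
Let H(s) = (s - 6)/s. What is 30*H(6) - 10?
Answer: -10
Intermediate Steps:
H(s) = (-6 + s)/s
30*H(6) - 10 = 30*((-6 + 6)/6) - 10 = 30*((1/6)*0) - 10 = 30*0 - 10 = 0 - 10 = -10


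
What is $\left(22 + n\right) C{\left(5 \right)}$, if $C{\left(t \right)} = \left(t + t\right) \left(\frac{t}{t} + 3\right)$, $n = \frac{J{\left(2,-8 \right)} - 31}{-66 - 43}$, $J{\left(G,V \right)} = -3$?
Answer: $\frac{97280}{109} \approx 892.48$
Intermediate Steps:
$n = \frac{34}{109}$ ($n = \frac{-3 - 31}{-66 - 43} = - \frac{34}{-109} = \left(-34\right) \left(- \frac{1}{109}\right) = \frac{34}{109} \approx 0.31193$)
$C{\left(t \right)} = 8 t$ ($C{\left(t \right)} = 2 t \left(1 + 3\right) = 2 t 4 = 8 t$)
$\left(22 + n\right) C{\left(5 \right)} = \left(22 + \frac{34}{109}\right) 8 \cdot 5 = \frac{2432}{109} \cdot 40 = \frac{97280}{109}$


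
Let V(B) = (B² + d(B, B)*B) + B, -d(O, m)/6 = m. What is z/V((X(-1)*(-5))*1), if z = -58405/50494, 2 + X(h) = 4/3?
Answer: 105129/4746436 ≈ 0.022149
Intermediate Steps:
d(O, m) = -6*m
X(h) = -⅔ (X(h) = -2 + 4/3 = -⅔)
V(B) = B - 5*B² (V(B) = (B² + (-6*B)*B) + B = (B² - 6*B²) + B = -5*B² + B = B - 5*B²)
z = -58405/50494 (z = -58405*1/50494 = -58405/50494 ≈ -1.1567)
z/V((X(-1)*(-5))*1) = -58405*3/(10*(1 - 5*(-⅔*(-5))))/50494 = -58405*3/(10*(1 - 50/3))/50494 = -58405/(50494*((10/3)*(-47/3))) = -58405/(50494*(-470/9)) = -58405/50494*(-9/470) = 105129/4746436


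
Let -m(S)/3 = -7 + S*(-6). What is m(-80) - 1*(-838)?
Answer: -581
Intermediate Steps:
m(S) = 21 + 18*S (m(S) = -3*(-7 + S*(-6)) = -3*(-7 - 6*S) = 21 + 18*S)
m(-80) - 1*(-838) = (21 + 18*(-80)) - 1*(-838) = (21 - 1440) + 838 = -1419 + 838 = -581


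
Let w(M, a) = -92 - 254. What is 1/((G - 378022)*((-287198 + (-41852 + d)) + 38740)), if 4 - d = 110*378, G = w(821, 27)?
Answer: 1/125575042048 ≈ 7.9634e-12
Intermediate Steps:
w(M, a) = -346
G = -346
d = -41576 (d = 4 - 110*378 = 4 - 1*41580 = 4 - 41580 = -41576)
1/((G - 378022)*((-287198 + (-41852 + d)) + 38740)) = 1/((-346 - 378022)*((-287198 + (-41852 - 41576)) + 38740)) = 1/((-378368)*((-287198 - 83428) + 38740)) = -1/(378368*(-370626 + 38740)) = -1/378368/(-331886) = -1/378368*(-1/331886) = 1/125575042048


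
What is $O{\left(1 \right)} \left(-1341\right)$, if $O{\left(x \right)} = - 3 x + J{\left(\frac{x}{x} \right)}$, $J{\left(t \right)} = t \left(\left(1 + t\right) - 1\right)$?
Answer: $2682$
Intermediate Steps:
$J{\left(t \right)} = t^{2}$ ($J{\left(t \right)} = t t = t^{2}$)
$O{\left(x \right)} = 1 - 3 x$ ($O{\left(x \right)} = - 3 x + \left(\frac{x}{x}\right)^{2} = - 3 x + 1^{2} = - 3 x + 1 = 1 - 3 x$)
$O{\left(1 \right)} \left(-1341\right) = \left(1 - 3\right) \left(-1341\right) = \left(-2\right) \left(-1341\right) = 2682$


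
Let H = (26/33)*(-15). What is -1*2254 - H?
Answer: -24664/11 ≈ -2242.2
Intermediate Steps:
H = -130/11 (H = (26*(1/33))*(-15) = (26/33)*(-15) = -130/11 ≈ -11.818)
-1*2254 - H = -1*2254 - 1*(-130/11) = -2254 + 130/11 = -24664/11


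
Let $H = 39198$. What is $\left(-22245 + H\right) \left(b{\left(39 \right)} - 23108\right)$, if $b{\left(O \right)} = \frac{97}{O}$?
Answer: $- \frac{5092200865}{13} \approx -3.9171 \cdot 10^{8}$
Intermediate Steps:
$\left(-22245 + H\right) \left(b{\left(39 \right)} - 23108\right) = \left(-22245 + 39198\right) \left(\frac{97}{39} - 23108\right) = 16953 \left(97 \cdot \frac{1}{39} - 23108\right) = 16953 \left(\frac{97}{39} - 23108\right) = 16953 \left(- \frac{901115}{39}\right) = - \frac{5092200865}{13}$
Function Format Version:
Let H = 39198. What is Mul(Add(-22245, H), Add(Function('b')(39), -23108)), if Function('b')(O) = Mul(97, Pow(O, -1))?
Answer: Rational(-5092200865, 13) ≈ -3.9171e+8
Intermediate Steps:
Mul(Add(-22245, H), Add(Function('b')(39), -23108)) = Mul(Add(-22245, 39198), Add(Mul(97, Pow(39, -1)), -23108)) = Mul(16953, Add(Mul(97, Rational(1, 39)), -23108)) = Mul(16953, Add(Rational(97, 39), -23108)) = Mul(16953, Rational(-901115, 39)) = Rational(-5092200865, 13)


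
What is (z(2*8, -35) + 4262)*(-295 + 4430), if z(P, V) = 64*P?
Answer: 21857610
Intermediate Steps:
(z(2*8, -35) + 4262)*(-295 + 4430) = (64*(2*8) + 4262)*(-295 + 4430) = (64*16 + 4262)*4135 = (1024 + 4262)*4135 = 5286*4135 = 21857610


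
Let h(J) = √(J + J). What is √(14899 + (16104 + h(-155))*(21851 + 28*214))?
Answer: √(448398571 + 27843*I*√310) ≈ 21175.0 + 11.6*I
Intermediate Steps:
h(J) = √2*√J (h(J) = √(2*J) = √2*√J)
√(14899 + (16104 + h(-155))*(21851 + 28*214)) = √(14899 + (16104 + √2*√(-155))*(21851 + 28*214)) = √(14899 + (16104 + √2*(I*√155))*(21851 + 5992)) = √(14899 + (16104 + I*√310)*27843) = √(14899 + (448383672 + 27843*I*√310)) = √(448398571 + 27843*I*√310)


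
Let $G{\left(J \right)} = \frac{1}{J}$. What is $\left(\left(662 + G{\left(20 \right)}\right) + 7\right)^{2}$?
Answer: $\frac{179051161}{400} \approx 4.4763 \cdot 10^{5}$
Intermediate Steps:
$\left(\left(662 + G{\left(20 \right)}\right) + 7\right)^{2} = \left(\left(662 + \frac{1}{20}\right) + 7\right)^{2} = \left(\frac{13241}{20} + 7\right)^{2} = \left(\frac{13381}{20}\right)^{2} = \frac{179051161}{400}$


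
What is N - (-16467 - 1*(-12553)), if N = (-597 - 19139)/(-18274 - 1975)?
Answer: 79274322/20249 ≈ 3915.0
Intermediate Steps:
N = 19736/20249 (N = -19736/(-20249) = -19736*(-1/20249) = 19736/20249 ≈ 0.97467)
N - (-16467 - 1*(-12553)) = 19736/20249 - (-16467 - 1*(-12553)) = 19736/20249 - (-16467 + 12553) = 19736/20249 - 1*(-3914) = 19736/20249 + 3914 = 79274322/20249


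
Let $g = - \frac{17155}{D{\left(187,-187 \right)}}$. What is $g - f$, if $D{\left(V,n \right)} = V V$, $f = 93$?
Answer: $- \frac{3269272}{34969} \approx -93.491$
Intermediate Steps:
$D{\left(V,n \right)} = V^{2}$
$g = - \frac{17155}{34969}$ ($g = - \frac{17155}{187^{2}} = - \frac{17155}{34969} \approx -0.49058$)
$g - f = - \frac{17155}{34969} - 93 = - \frac{3269272}{34969}$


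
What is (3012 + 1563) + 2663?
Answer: 7238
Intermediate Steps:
(3012 + 1563) + 2663 = 4575 + 2663 = 7238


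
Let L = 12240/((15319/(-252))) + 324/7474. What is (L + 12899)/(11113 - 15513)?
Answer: -145381232303/50377450640 ≈ -2.8858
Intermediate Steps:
L = -11524220082/57247103 (L = 12240/((15319*(-1/252))) + 324*(1/7474) = 12240/(-15319/252) + 162/3737 = 12240*(-252/15319) + 162/3737 = -3084480/15319 + 162/3737 = -11524220082/57247103 ≈ -201.31)
(L + 12899)/(11113 - 15513) = (-11524220082/57247103 + 12899)/(11113 - 15513) = (726906161515/57247103)/(-4400) = (726906161515/57247103)*(-1/4400) = -145381232303/50377450640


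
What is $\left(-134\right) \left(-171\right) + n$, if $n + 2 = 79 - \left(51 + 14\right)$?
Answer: $22926$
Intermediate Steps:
$n = 12$ ($n = -2 + \left(79 - \left(51 + 14\right)\right) = -2 + \left(79 - 65\right) = -2 + 14 = 12$)
$\left(-134\right) \left(-171\right) + n = \left(-134\right) \left(-171\right) + 12 = 22914 + 12 = 22926$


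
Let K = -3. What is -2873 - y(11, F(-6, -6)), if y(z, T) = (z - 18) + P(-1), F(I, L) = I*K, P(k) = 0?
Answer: -2866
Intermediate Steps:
F(I, L) = -3*I (F(I, L) = I*(-3) = -3*I)
y(z, T) = -18 + z (y(z, T) = (z - 18) + 0 = (-18 + z) + 0 = -18 + z)
-2873 - y(11, F(-6, -6)) = -2873 - (-18 + 11) = -2873 - 1*(-7) = -2873 + 7 = -2866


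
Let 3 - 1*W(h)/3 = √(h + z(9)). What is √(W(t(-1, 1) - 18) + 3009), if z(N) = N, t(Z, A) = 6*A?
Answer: √(3018 - 3*I*√3) ≈ 54.936 - 0.0473*I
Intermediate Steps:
W(h) = 9 - 3*√(9 + h) (W(h) = 9 - 3*√(h + 9) = 9 - 3*√(9 + h))
√(W(t(-1, 1) - 18) + 3009) = √((9 - 3*√(9 + (6*1 - 18))) + 3009) = √((9 - 3*√(9 + (6 - 18))) + 3009) = √((9 - 3*√(9 - 12)) + 3009) = √((9 - 3*I*√3) + 3009) = √(3018 - 3*I*√3)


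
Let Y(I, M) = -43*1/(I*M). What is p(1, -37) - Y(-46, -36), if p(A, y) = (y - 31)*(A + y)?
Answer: 4053931/1656 ≈ 2448.0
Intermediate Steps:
Y(I, M) = -43/(I*M)
p(A, y) = (-31 + y)*(A + y)
p(1, -37) - Y(-46, -36) = ((-37)² - 31*1 - 31*(-37) + 1*(-37)) - (-43)/((-46)*(-36)) = (1369 - 31 + 1147 - 37) - (-43)*(-1)*(-1)/(46*36) = 2448 - 1*(-43/1656) = 2448 + 43/1656 = 4053931/1656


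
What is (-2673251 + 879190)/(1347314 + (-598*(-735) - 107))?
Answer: -1794061/1786737 ≈ -1.0041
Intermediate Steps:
(-2673251 + 879190)/(1347314 + (-598*(-735) - 107)) = -1794061/(1347314 + (439530 - 107)) = -1794061/(1347314 + 439423) = -1794061/1786737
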